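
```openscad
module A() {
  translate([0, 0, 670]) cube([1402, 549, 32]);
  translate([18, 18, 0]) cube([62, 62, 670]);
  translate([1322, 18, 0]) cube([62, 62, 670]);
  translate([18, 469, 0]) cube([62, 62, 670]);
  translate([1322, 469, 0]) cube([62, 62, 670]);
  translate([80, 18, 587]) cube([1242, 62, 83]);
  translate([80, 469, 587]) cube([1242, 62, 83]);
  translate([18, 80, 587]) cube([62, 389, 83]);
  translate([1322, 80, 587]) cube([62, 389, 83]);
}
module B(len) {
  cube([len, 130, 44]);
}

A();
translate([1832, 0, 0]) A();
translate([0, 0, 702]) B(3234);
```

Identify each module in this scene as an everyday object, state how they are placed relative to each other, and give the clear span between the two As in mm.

A is a table. B is a beam. A beam spans the tops of two tables. The clear span between the two tables is 430 mm.

Second table starts at x = 1832; first ends at x = 1402; clear span = 1832 − 1402 = 430 mm.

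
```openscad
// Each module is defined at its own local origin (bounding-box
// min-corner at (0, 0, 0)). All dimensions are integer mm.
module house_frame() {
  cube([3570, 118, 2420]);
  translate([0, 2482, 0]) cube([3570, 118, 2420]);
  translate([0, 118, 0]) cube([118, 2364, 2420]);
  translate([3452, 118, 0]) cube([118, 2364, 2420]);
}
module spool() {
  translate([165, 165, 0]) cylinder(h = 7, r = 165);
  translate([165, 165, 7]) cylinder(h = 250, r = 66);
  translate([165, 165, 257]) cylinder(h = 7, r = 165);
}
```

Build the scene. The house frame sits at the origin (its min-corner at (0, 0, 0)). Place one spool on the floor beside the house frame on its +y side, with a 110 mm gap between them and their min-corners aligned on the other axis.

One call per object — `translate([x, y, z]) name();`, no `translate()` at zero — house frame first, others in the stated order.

house_frame();
translate([0, 2710, 0]) spool();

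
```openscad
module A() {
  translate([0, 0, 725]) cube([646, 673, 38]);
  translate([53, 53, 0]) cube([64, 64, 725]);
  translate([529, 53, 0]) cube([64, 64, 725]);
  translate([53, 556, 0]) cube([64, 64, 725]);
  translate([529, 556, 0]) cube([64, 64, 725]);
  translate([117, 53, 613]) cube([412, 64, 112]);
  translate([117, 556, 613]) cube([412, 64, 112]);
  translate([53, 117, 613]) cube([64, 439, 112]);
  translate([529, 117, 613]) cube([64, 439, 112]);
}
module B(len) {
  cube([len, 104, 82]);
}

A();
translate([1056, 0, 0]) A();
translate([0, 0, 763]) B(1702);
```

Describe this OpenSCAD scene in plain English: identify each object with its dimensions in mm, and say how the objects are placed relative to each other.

A is a rectangular dining table. The top is 646×673×38 mm with its upper surface at z = 763 mm. It stands on four 64×64 mm square legs, each inset 53 mm from the nearest pair of top edges, running from the floor to the underside of the top. Four apron rails, 64 mm thick and 112 mm tall, run between adjacent legs with their top edges flush with the underside of the top and their outer faces flush with the legs' outer faces.

B is a rectangular beam 1702 mm long (x), 104 mm deep (y), 82 mm thick (z).

The beam spans the tops of two tables placed 410 mm apart, resting at z = 763 mm.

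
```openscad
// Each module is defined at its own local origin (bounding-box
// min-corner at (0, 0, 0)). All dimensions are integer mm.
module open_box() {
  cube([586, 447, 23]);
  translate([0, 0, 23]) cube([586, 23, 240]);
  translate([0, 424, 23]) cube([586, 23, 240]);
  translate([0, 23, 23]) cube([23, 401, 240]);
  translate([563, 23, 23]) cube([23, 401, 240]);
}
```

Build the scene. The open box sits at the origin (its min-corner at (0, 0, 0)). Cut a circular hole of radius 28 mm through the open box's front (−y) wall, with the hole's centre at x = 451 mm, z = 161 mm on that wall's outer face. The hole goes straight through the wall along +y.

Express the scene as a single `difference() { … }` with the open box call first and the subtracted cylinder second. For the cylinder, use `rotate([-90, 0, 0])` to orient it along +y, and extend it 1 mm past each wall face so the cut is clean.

difference() {
  open_box();
  translate([451, -1, 161]) rotate([-90, 0, 0]) cylinder(h = 25, r = 28);
}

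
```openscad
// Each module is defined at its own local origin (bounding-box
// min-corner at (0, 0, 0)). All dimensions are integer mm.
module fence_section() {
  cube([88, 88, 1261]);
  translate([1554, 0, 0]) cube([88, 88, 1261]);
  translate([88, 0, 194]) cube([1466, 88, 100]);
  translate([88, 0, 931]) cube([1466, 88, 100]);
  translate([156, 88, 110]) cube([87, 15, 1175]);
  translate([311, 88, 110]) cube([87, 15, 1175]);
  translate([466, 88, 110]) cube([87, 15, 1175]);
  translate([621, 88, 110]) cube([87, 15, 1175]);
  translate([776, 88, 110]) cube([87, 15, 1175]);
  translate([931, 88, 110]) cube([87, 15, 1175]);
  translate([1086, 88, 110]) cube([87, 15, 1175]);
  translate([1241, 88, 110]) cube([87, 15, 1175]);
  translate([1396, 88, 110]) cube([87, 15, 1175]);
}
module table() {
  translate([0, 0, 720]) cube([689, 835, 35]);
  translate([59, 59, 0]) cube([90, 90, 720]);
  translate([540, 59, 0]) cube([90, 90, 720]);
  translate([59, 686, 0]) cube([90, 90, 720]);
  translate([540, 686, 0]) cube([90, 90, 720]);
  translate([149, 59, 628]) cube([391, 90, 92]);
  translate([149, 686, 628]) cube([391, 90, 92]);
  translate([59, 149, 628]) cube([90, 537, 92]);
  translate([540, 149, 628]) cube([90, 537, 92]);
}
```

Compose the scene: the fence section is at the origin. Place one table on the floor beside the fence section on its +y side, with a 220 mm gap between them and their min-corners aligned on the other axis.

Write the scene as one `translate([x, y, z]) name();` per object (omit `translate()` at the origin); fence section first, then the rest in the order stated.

fence_section();
translate([0, 323, 0]) table();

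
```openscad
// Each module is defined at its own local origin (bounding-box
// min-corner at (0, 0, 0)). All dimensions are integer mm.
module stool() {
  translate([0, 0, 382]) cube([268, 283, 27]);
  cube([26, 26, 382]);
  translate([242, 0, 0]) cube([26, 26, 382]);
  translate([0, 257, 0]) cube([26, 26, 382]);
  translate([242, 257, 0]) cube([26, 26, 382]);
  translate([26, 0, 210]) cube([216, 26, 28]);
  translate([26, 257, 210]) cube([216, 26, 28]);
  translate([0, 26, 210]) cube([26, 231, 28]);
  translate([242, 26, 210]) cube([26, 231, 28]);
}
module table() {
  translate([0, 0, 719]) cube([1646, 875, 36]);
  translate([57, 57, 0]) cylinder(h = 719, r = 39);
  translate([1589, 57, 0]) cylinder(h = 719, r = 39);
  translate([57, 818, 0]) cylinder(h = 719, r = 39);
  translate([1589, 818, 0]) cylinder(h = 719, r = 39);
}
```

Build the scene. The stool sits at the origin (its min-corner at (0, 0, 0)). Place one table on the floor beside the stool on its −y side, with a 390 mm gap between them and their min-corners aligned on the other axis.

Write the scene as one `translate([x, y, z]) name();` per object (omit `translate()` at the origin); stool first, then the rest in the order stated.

stool();
translate([0, -1265, 0]) table();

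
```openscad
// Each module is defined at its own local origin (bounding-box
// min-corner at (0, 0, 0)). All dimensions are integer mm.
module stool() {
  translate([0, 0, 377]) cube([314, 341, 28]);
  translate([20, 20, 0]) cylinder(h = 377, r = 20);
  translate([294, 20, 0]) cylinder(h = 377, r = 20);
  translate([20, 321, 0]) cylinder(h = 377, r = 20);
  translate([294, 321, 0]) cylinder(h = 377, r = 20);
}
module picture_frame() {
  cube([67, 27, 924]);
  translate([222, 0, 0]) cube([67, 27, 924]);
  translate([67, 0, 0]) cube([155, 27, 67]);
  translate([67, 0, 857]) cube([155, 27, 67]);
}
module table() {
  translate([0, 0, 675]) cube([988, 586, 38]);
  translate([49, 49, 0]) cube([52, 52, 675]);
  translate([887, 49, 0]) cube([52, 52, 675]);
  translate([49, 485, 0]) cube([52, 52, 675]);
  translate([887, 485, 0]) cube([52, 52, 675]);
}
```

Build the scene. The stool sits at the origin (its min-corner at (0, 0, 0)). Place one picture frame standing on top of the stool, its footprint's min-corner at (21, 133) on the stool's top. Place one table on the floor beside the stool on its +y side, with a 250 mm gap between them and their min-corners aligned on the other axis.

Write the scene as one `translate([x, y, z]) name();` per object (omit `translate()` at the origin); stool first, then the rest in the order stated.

stool();
translate([21, 133, 405]) picture_frame();
translate([0, 591, 0]) table();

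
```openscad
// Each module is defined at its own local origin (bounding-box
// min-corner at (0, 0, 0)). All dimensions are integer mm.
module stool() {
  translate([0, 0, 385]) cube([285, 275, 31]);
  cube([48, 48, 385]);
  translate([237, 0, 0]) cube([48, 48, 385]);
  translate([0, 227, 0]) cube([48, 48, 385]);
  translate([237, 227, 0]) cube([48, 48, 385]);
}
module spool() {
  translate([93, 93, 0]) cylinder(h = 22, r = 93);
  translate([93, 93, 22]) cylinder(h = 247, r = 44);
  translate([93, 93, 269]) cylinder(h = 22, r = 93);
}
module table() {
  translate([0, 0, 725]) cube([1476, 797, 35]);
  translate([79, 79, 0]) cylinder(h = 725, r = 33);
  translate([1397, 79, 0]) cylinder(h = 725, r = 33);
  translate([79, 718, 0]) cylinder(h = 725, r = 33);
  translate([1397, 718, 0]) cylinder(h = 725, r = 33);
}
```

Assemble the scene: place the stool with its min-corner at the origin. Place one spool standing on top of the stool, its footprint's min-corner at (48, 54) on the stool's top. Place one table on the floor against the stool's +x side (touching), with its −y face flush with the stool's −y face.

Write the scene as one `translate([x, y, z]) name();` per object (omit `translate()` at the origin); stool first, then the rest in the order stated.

stool();
translate([48, 54, 416]) spool();
translate([285, 0, 0]) table();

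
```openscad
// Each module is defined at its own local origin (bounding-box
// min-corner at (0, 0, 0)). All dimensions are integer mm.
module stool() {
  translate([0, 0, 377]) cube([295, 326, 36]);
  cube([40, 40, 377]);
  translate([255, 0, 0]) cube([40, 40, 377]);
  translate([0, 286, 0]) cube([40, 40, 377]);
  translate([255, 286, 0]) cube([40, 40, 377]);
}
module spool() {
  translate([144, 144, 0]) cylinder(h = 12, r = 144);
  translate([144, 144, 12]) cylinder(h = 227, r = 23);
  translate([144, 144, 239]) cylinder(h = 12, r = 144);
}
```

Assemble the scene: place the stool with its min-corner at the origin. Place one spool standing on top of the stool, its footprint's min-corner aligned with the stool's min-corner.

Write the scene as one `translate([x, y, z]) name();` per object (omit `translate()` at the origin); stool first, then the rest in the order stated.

stool();
translate([0, 0, 413]) spool();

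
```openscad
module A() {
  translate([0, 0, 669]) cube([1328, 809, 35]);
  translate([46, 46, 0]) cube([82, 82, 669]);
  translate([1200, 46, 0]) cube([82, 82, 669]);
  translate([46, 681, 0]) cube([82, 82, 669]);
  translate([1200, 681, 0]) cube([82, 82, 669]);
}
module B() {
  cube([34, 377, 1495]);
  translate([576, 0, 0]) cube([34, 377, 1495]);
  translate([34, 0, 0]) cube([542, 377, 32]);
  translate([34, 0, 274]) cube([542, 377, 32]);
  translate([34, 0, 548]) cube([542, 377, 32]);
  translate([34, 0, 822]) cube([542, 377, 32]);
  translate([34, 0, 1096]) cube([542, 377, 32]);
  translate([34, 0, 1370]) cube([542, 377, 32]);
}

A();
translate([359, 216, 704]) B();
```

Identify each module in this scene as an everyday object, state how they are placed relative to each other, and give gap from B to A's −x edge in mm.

A is a table. B is a bookshelf. The bookshelf is on top of the table, centred. The gap from the bookshelf to the table's −x edge is 359 mm.

The bookshelf's min-x is at 359; the table's min-x is 0; gap = 359 mm.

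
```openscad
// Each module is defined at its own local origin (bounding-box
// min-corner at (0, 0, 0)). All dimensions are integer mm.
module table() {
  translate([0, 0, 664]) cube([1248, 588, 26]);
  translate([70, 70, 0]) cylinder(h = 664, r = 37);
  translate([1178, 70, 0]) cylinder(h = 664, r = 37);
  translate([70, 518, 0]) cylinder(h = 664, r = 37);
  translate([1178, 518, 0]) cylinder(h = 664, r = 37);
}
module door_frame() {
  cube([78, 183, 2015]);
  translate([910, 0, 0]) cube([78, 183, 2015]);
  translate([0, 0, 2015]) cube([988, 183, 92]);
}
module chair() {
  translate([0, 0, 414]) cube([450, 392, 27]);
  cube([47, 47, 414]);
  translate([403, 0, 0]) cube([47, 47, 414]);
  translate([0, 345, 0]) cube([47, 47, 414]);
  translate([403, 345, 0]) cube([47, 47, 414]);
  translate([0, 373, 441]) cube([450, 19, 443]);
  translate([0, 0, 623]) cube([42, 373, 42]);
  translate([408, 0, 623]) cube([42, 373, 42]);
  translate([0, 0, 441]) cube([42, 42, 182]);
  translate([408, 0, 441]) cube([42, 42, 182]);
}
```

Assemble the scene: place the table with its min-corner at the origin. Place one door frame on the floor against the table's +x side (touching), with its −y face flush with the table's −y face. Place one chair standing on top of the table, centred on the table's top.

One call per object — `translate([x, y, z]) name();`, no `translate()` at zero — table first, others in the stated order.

table();
translate([1248, 0, 0]) door_frame();
translate([399, 98, 690]) chair();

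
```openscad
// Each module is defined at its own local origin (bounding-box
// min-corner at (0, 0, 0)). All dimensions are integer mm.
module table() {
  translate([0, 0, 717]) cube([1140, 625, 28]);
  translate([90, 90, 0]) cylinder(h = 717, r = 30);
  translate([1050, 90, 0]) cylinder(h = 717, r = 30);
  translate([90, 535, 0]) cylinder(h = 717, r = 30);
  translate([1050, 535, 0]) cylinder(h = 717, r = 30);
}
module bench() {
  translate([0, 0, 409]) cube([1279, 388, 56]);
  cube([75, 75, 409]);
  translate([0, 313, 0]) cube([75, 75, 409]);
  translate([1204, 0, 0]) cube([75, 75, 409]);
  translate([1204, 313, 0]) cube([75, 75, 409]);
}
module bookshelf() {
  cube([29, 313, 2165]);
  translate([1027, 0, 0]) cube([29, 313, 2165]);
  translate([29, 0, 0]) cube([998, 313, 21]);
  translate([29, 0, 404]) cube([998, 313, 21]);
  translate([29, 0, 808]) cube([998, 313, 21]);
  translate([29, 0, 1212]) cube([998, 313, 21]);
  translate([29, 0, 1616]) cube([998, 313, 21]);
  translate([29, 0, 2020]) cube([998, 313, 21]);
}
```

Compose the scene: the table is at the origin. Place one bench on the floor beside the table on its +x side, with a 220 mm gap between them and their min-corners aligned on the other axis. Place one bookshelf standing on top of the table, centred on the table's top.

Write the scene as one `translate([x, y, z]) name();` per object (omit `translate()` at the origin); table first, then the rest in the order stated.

table();
translate([1360, 0, 0]) bench();
translate([42, 156, 745]) bookshelf();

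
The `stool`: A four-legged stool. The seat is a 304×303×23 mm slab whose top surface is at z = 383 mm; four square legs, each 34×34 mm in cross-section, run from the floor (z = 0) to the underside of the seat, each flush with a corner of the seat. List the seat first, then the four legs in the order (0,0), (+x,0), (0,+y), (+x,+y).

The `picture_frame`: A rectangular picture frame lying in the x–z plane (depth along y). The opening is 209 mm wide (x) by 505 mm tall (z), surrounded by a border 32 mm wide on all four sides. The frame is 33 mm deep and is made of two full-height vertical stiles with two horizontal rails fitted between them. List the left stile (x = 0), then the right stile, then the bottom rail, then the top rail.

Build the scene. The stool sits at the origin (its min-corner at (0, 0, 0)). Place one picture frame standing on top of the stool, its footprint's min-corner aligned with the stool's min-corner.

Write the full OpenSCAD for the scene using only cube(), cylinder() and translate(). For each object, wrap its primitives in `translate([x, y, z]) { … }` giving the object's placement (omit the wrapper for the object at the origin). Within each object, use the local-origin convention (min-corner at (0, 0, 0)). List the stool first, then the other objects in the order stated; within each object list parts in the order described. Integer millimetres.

translate([0, 0, 360]) cube([304, 303, 23]);
cube([34, 34, 360]);
translate([270, 0, 0]) cube([34, 34, 360]);
translate([0, 269, 0]) cube([34, 34, 360]);
translate([270, 269, 0]) cube([34, 34, 360]);
translate([0, 0, 383]) {
  cube([32, 33, 569]);
  translate([241, 0, 0]) cube([32, 33, 569]);
  translate([32, 0, 0]) cube([209, 33, 32]);
  translate([32, 0, 537]) cube([209, 33, 32]);
}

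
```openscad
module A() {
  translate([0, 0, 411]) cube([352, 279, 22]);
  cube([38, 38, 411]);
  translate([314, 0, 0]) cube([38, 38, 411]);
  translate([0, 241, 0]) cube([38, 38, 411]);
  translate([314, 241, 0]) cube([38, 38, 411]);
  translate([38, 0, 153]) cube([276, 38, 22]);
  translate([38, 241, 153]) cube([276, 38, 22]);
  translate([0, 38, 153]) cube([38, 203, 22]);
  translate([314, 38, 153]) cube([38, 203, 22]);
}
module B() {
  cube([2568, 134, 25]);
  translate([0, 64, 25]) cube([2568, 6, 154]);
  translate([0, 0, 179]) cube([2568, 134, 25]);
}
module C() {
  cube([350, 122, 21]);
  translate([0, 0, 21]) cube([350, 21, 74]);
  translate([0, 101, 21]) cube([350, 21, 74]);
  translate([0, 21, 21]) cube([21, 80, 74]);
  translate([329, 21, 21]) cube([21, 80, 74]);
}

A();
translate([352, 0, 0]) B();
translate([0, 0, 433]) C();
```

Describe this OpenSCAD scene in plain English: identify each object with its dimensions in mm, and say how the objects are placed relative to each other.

A is a four-legged stool. The seat is 352×279 mm, 22 mm thick, top at z = 433 mm. It stands on four square legs, each 38×38 mm in cross-section, from z = 0 to the seat underside, each flush with a corner of the seat. Four stretchers, 38 mm wide and 22 mm tall, connect adjacent legs with their undersides at z = 153 mm, each running between the inner faces of the legs it joins and aligned with the legs' outer faces on the other axis.

B is an I-beam lying along x, 2568 mm long. Overall section height 204 mm. Two flanges 134 mm wide (y) and 25 mm thick, one on the floor and one at the top; a web 6 mm thick runs between them, centred on the flange width.

C is an open-topped rectangular box: outside dimensions 350×122×95 mm, with a uniform wall and base thickness of 21 mm. The base is a full 350×122 slab on the floor; four walls sit on top of the base. The front and back walls (the −y and +y sides) span the full width; the two side walls fit between them.

The I-beam is against the stool's +x side, with their −y faces flush. The open box is on top of the stool.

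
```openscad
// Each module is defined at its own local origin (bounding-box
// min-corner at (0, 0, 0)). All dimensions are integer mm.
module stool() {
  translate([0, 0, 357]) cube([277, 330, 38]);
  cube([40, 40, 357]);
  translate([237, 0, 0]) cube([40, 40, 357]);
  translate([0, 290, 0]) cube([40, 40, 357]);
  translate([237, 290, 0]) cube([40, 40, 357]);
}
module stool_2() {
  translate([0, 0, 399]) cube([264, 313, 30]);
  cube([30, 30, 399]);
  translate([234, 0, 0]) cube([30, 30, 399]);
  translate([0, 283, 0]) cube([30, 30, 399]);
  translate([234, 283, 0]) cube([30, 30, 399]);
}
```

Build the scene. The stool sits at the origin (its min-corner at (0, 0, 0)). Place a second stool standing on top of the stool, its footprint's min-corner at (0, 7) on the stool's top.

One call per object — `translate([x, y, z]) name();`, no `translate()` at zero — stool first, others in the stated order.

stool();
translate([0, 7, 395]) stool_2();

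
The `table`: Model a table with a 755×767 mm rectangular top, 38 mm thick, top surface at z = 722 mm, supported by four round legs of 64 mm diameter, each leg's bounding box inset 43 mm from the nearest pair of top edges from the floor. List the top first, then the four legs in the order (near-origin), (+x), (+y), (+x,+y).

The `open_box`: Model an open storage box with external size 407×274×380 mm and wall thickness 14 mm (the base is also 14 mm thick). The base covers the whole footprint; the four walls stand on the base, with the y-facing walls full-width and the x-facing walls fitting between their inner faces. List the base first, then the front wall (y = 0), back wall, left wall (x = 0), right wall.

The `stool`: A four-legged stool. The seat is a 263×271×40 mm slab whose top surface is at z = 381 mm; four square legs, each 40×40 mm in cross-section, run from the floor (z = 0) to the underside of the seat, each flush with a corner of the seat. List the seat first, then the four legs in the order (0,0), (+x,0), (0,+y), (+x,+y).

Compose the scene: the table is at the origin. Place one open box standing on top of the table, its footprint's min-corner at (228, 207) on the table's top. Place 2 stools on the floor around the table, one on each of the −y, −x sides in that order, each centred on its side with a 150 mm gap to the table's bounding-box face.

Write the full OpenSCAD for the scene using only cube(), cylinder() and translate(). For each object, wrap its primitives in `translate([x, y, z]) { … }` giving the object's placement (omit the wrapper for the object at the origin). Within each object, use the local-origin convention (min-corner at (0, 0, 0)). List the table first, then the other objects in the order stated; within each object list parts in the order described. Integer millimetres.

translate([0, 0, 684]) cube([755, 767, 38]);
translate([75, 75, 0]) cylinder(h = 684, r = 32);
translate([680, 75, 0]) cylinder(h = 684, r = 32);
translate([75, 692, 0]) cylinder(h = 684, r = 32);
translate([680, 692, 0]) cylinder(h = 684, r = 32);
translate([228, 207, 722]) {
  cube([407, 274, 14]);
  translate([0, 0, 14]) cube([407, 14, 366]);
  translate([0, 260, 14]) cube([407, 14, 366]);
  translate([0, 14, 14]) cube([14, 246, 366]);
  translate([393, 14, 14]) cube([14, 246, 366]);
}
translate([246, -421, 0]) {
  translate([0, 0, 341]) cube([263, 271, 40]);
  cube([40, 40, 341]);
  translate([223, 0, 0]) cube([40, 40, 341]);
  translate([0, 231, 0]) cube([40, 40, 341]);
  translate([223, 231, 0]) cube([40, 40, 341]);
}
translate([-413, 248, 0]) {
  translate([0, 0, 341]) cube([263, 271, 40]);
  cube([40, 40, 341]);
  translate([223, 0, 0]) cube([40, 40, 341]);
  translate([0, 231, 0]) cube([40, 40, 341]);
  translate([223, 231, 0]) cube([40, 40, 341]);
}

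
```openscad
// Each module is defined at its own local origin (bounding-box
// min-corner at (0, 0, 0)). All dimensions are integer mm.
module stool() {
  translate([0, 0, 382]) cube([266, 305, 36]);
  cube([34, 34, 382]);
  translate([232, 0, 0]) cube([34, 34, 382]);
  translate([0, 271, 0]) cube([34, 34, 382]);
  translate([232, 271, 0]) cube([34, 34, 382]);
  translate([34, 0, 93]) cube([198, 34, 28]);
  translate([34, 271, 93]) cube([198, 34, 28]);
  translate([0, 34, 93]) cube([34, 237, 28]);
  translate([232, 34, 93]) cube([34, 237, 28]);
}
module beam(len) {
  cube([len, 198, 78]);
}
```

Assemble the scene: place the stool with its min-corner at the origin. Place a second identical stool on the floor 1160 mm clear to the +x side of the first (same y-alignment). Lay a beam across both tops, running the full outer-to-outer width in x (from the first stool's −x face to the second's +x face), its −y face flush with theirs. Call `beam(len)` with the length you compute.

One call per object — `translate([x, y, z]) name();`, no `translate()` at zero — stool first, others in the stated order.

stool();
translate([1426, 0, 0]) stool();
translate([0, 0, 418]) beam(1692);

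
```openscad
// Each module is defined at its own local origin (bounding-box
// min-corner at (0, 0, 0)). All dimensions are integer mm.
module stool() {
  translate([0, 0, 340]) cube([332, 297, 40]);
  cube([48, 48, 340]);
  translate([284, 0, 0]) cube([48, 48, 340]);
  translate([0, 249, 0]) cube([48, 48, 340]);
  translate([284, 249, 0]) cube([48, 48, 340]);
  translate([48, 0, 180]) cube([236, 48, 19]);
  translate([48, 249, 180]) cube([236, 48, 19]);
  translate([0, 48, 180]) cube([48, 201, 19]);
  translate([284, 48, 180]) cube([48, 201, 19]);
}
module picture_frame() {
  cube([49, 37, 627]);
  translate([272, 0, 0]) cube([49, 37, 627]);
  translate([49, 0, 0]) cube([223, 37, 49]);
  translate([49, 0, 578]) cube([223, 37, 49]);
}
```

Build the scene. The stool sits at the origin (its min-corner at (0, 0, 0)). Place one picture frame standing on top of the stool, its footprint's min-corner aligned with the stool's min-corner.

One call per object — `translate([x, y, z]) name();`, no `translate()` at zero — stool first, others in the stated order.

stool();
translate([0, 0, 380]) picture_frame();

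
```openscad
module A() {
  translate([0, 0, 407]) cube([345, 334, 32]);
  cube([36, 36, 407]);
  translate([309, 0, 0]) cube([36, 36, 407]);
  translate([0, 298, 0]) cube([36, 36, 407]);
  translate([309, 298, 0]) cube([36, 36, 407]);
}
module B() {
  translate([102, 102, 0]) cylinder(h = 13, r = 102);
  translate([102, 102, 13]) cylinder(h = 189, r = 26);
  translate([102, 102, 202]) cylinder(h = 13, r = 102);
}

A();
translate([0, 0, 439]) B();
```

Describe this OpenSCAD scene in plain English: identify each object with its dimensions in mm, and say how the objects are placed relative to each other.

A is a four-legged stool. The seat is 345×334 mm, 32 mm thick, top at z = 439 mm. It stands on four square legs, each 36×36 mm in cross-section, from z = 0 to the seat underside, each flush with a corner of the seat.

B is a spool: two coaxial disc flanges of radius 102 mm and thickness 13 mm, joined by a core cylinder of radius 26 mm and height 189 mm. The lower flange rests on z = 0 and the three cylinders share a vertical axis.

The spool is on top of the stool.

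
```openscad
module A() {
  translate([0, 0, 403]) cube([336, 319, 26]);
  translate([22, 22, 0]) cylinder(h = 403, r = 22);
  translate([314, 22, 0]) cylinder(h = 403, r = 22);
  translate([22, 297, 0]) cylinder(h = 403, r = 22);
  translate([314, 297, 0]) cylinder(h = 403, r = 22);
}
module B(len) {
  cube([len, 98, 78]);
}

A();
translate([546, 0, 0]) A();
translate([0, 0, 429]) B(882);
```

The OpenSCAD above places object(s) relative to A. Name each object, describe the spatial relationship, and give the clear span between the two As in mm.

A is a stool. B is a beam. A beam spans the tops of two stools. The clear span between the two stools is 210 mm.

Second stool starts at x = 546; first ends at x = 336; clear span = 546 − 336 = 210 mm.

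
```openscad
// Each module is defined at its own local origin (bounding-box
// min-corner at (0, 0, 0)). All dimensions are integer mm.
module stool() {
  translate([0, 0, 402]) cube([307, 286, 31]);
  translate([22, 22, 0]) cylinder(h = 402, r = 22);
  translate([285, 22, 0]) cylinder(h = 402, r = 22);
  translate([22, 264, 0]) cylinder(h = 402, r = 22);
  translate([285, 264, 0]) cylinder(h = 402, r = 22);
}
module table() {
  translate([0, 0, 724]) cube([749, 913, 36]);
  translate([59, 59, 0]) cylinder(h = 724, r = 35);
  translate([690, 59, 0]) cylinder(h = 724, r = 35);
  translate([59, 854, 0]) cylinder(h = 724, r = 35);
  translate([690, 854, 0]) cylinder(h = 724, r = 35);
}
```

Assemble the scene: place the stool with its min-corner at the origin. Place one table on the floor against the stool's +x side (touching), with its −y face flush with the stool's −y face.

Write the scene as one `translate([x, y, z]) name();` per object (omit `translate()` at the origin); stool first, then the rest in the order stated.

stool();
translate([307, 0, 0]) table();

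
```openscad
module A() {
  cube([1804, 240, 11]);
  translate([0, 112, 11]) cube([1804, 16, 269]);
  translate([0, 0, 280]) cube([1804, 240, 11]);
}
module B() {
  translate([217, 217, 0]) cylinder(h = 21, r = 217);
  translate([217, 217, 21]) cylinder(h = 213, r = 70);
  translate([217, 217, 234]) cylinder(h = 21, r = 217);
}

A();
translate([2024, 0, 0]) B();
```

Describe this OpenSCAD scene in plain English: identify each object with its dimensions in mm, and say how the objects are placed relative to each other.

A is an I-beam lying along x, 1804 mm long. Overall section height 291 mm. Two flanges 240 mm wide (y) and 11 mm thick, one on the floor and one at the top; a web 16 mm thick runs between them, centred on the flange width.

B is a spool: two coaxial disc flanges of radius 217 mm and thickness 21 mm, joined by a core cylinder of radius 70 mm and height 213 mm. The lower flange rests on z = 0 and the three cylinders share a vertical axis.

The spool is on the floor beside the I-beam on its +x side.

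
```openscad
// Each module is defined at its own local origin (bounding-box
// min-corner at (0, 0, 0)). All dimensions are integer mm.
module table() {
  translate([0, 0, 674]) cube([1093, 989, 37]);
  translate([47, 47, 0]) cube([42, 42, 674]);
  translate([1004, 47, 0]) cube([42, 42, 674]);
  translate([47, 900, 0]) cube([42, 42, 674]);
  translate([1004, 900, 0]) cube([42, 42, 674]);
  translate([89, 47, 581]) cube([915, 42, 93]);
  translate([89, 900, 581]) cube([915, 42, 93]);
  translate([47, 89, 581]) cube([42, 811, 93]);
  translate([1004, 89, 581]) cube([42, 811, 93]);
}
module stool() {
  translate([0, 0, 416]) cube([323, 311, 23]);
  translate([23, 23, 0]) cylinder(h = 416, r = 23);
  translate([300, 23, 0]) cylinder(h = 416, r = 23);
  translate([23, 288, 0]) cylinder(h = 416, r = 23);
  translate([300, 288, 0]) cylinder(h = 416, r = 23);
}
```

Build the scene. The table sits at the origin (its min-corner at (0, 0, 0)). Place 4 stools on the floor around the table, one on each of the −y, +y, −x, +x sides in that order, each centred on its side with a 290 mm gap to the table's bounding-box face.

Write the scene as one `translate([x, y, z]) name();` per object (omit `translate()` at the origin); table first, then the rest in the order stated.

table();
translate([385, -601, 0]) stool();
translate([385, 1279, 0]) stool();
translate([-613, 339, 0]) stool();
translate([1383, 339, 0]) stool();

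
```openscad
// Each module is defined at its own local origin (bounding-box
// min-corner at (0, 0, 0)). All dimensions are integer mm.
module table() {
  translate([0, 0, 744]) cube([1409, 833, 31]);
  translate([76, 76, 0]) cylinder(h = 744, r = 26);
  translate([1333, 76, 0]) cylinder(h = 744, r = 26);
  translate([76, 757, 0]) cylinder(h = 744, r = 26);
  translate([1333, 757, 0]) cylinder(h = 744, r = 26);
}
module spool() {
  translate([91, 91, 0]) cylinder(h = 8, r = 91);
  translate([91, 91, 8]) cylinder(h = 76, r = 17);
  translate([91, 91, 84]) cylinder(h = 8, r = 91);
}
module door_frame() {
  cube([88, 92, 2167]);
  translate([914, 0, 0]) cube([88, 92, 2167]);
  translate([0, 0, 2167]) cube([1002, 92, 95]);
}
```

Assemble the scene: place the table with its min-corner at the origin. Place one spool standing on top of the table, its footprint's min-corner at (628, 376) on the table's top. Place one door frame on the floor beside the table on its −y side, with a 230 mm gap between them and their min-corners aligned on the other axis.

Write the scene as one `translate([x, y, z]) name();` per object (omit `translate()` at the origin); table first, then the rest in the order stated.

table();
translate([628, 376, 775]) spool();
translate([0, -322, 0]) door_frame();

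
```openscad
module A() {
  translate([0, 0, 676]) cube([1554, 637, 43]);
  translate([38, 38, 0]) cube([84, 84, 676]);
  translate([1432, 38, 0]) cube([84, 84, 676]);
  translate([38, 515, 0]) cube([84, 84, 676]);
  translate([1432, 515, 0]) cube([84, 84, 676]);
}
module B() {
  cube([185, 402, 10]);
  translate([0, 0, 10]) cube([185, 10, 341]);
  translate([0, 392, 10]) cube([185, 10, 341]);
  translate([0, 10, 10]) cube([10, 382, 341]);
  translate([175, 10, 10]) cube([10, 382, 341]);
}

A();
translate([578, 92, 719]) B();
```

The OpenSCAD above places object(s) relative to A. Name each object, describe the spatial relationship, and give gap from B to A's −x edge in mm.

The open box's min-x is at 578; the table's min-x is 0; gap = 578 mm.

A is a table. B is an open box. The open box is on top of the table. The gap from the open box to the table's −x edge is 578 mm.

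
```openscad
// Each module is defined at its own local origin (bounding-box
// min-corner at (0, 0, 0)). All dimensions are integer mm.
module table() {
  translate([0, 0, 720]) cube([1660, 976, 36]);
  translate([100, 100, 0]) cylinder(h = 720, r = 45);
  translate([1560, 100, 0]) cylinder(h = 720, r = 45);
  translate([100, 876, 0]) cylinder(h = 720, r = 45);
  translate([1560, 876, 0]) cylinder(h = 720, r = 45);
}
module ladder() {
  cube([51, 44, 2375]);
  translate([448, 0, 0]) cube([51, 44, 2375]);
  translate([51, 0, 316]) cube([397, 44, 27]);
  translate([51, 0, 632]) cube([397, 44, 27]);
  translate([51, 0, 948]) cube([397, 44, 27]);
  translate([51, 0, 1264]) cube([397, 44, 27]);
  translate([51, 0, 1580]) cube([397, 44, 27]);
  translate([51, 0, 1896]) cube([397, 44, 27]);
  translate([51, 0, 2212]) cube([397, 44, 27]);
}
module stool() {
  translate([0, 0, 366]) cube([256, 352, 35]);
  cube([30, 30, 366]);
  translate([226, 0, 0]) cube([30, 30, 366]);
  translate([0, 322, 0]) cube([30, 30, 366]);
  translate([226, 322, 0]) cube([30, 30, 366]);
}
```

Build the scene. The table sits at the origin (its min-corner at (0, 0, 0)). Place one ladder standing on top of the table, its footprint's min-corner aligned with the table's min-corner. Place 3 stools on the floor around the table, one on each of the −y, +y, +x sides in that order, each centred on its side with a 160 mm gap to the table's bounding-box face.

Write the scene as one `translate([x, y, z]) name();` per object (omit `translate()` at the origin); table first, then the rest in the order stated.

table();
translate([0, 0, 756]) ladder();
translate([702, -512, 0]) stool();
translate([702, 1136, 0]) stool();
translate([1820, 312, 0]) stool();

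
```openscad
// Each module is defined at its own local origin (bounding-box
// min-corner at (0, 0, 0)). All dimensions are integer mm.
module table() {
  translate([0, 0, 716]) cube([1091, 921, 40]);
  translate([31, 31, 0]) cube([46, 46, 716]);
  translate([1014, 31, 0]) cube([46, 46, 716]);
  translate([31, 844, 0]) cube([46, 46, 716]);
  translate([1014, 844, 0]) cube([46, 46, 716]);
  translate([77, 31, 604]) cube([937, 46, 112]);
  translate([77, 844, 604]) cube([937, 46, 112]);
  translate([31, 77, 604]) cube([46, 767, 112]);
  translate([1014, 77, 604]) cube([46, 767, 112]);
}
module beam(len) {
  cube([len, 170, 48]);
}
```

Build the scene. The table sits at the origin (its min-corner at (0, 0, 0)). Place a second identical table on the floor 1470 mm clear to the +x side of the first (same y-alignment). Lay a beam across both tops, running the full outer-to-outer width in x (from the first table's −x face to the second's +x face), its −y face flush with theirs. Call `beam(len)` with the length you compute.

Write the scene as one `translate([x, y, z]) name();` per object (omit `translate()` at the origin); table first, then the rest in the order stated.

table();
translate([2561, 0, 0]) table();
translate([0, 0, 756]) beam(3652);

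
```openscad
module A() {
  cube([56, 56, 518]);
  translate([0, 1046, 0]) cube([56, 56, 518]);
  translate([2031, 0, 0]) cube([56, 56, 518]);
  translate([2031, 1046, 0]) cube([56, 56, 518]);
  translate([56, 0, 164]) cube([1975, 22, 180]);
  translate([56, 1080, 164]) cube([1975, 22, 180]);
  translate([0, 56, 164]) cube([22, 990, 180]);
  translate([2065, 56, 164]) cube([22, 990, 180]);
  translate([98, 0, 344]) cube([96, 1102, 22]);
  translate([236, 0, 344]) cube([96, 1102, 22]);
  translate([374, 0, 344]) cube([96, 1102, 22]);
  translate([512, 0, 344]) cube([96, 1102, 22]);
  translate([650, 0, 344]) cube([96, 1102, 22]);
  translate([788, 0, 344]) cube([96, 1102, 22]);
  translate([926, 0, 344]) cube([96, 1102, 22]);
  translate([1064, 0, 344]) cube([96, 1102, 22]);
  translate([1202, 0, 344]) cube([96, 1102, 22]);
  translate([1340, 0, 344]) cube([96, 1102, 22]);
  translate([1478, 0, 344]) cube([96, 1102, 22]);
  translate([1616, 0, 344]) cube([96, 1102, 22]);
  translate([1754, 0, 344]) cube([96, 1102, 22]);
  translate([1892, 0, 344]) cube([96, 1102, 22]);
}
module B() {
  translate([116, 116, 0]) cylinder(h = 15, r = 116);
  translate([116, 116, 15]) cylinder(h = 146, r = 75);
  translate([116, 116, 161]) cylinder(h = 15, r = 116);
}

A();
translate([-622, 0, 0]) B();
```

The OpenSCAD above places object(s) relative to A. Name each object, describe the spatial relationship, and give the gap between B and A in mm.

The spool's nearest face is 390 mm from the bed frame's −x face.

A is a bed frame. B is a spool. The spool is on the floor beside the bed frame on its −x side. The gap between the spool and the bed frame is 390 mm.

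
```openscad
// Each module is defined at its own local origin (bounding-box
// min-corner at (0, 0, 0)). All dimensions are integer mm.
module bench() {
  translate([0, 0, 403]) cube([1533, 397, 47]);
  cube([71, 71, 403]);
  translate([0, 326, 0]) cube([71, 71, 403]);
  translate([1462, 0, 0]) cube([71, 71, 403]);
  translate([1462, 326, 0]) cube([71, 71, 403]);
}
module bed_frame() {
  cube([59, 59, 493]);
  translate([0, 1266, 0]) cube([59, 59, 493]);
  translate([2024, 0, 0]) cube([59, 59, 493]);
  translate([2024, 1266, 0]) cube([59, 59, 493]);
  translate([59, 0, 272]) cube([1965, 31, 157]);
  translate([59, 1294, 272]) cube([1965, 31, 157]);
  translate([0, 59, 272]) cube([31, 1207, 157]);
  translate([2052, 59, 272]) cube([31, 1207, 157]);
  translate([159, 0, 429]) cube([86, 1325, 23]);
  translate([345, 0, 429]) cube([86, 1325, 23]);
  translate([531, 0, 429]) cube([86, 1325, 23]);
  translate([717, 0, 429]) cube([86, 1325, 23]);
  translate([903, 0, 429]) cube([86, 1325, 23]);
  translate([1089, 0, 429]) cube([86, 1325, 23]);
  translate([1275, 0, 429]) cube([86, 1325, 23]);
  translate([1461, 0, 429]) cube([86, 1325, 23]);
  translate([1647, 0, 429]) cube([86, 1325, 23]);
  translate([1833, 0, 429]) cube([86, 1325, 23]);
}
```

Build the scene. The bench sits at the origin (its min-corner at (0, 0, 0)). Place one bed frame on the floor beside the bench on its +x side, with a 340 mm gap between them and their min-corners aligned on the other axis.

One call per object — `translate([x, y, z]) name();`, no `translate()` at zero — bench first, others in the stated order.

bench();
translate([1873, 0, 0]) bed_frame();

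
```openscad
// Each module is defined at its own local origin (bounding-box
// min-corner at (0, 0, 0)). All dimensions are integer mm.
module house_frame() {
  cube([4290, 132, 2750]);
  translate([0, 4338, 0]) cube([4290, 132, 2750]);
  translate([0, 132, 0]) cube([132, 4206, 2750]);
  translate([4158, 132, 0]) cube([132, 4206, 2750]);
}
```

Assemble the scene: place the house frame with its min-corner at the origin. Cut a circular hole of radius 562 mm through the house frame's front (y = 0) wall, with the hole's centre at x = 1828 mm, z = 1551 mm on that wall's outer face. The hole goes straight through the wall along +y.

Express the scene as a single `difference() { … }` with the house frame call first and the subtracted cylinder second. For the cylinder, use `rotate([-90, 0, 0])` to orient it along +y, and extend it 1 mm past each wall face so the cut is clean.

difference() {
  house_frame();
  translate([1828, -1, 1551]) rotate([-90, 0, 0]) cylinder(h = 134, r = 562);
}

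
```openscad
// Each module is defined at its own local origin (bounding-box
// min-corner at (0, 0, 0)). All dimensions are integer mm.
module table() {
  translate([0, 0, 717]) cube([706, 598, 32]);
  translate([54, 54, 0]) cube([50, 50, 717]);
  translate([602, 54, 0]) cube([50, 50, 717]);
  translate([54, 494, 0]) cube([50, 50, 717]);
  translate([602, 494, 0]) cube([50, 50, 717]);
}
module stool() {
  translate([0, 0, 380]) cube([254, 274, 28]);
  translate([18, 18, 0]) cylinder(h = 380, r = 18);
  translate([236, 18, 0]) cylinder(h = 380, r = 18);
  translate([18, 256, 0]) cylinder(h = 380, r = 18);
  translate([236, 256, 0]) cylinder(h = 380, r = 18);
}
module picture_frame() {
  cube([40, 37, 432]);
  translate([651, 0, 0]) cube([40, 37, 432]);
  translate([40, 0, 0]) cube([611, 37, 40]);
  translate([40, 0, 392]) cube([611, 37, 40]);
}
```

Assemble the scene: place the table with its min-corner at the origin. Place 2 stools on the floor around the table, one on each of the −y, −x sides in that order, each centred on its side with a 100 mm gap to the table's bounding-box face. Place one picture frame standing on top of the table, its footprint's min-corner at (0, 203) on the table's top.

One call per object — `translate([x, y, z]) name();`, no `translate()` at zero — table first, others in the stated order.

table();
translate([226, -374, 0]) stool();
translate([-354, 162, 0]) stool();
translate([0, 203, 749]) picture_frame();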